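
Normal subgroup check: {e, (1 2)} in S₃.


H = {e, (1 2)} in S₃
(1 3)(1 2)(1 3)⁻¹ = (2 3) ∉ {e, (1 2)}, so it is not normal

No, not a normal subgroup


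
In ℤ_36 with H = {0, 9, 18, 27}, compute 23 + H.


23 + H = {23 + h (mod 36) : h ∈ H}
23+0=23, 23+9=32, 23+18=5, 23+27=14
23 + H = {5, 14, 23, 32} = 5 + H

23 + H = {5, 14, 23, 32}


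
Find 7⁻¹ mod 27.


Use the extended Euclidean algorithm to write 1 = 7·s + 27·t; then s mod 27 is the inverse.
Euclidean algorithm:
  7 = 0·27 + 7
  27 = 3·7 + 6
  7 = 1·6 + 1
  6 = 6·1 + 0
gcd(7,27) = 1
Back-substitution gives: 7·(4) + 27·(-1) = 1
So 7⁻¹ ≡ 4 ≡ 4 (mod 27)
Check: 7 × 4 = 28 ≡ 1 (mod 27) ✓

7⁻¹ ≡ 4 (mod 27)


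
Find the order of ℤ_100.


ℤ_n has n elements.

|ℤ_100| = 100


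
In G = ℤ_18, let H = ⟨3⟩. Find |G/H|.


|⟨3⟩| = n / gcd(3, 18) = 18 / 3 = 6
H is normal (ℤ_18 is abelian).
|G/H| = |G| / |H| = 18 / 6 = 3

|G/H| = 3


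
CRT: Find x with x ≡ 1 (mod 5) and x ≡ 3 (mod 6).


m₁ = 5, m₂ = 6, gcd = 1, so CRT applies. M = m₁·m₂ = 30
Let M₁ = M/m₁ = 6, M₂ = M/m₂ = 5
Find y₁ ≡ M₁⁻¹ (mod m₁): 6⁻¹ ≡ 1 (mod 5)
Find y₂ ≡ M₂⁻¹ (mod m₂): 5⁻¹ ≡ 5 (mod 6)
x = a₁·M₁·y₁ + a₂·M₂·y₂ = 1·6·1 + 3·5·5 = 81
Reduce mod 30: x ≡ 21
Check: 21 mod 5 = 1 ✓, 21 mod 6 = 3 ✓

x ≡ 21 (mod 30)


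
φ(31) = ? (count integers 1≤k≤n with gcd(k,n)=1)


Factor n: 31 = 31
φ(n) = n · ∏(1 - 1/p) over distinct primes p | n
φ(31) = 31 · (1 - 1/31) = 30

φ(31) = 30


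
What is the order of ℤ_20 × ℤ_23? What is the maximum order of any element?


|ℤ_20 × ℤ_23| = 20 × 23 = 460
Max element order = lcm(20,23) = 460
Cyclic? Yes (gcd=1)

|ℤ_20×ℤ_23| = 460, max element order = 460


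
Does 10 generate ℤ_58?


g generates ℤ_n iff gcd(g, n) = 1
gcd(10, 58) = 2
Since gcd = 2 ≠ 1, ⟨10⟩ has order 29 < 58, so 10 is not a generator.

No, 10 does not generate ℤ_58


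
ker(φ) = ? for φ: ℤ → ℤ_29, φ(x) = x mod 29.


Kernel = preimage of identity
ker(φ) = {x ∈ ℤ : x ≡ 0 (mod 29)} = 29ℤ = {0, ±29, ±58, ...}

ker(φ) = 29ℤ


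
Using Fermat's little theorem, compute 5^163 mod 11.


Fermat's little theorem: if p is prime and gcd(a,p)=1, then a^(p-1) ≡ 1 (mod p)
p = 11 is prime, gcd(5,11) = 1
Reduce exponent: 163 mod 10 = 3
So 5^163 ≡ 5^3 (mod 11)
5^3 mod 11 = 4

5^163 ≡ 4 (mod 11)


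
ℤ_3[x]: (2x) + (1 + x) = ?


Add coefficients mod 3:
x^0: 0 + 1 = 1 (mod 3)
x^1: 2 + 1 = 0 (mod 3)
Result: 1

f + g = 1


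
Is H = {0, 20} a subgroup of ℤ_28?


Subgroup test for H = {0, 20} in (ℤ_28, +):
(1) 0 ∈ H? Yes
(2) Closure: for all a,b ∈ H, (a+b) mod 28 ∈ H? No  [counterexample: 20 + 20 = 12 ∉ H]
(3) Inverses: for all a ∈ H, -a mod 28 ∈ H? No

No, H is not a subgroup of ℤ_28


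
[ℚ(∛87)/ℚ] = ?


∛87 has minimal polynomial x³ - 87 (irreducible over ℚ since 87 is not a perfect cube)

[ℚ(∛87)/ℚ] = 3


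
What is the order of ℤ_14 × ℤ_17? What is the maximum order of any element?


|ℤ_14 × ℤ_17| = 14 × 17 = 238
Max element order = lcm(14,17) = 238
Cyclic? Yes (gcd=1)

|ℤ_14×ℤ_17| = 238, max element order = 238


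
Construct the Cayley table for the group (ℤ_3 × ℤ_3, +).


Elements: {(0,0), (0,1), (0,2), (1,0), (1,1), (1,2), (2,0), (2,1), (2,2)}
Operation: componentwise addition mod (3, 3)
Entry (a, b) = ((a₁+b₁) mod 3, (a₂+b₂) mod 3)

Cayley table:
      | (0,0) | (0,1) | (0,2) | (1,0) | (1,1) | (1,2) | (2,0) | (2,1) | (2,2)
(0,0) | (0,0) | (0,1) | (0,2) | (1,0) | (1,1) | (1,2) | (2,0) | (2,1) | (2,2)
(0,1) | (0,1) | (0,2) | (0,0) | (1,1) | (1,2) | (1,0) | (2,1) | (2,2) | (2,0)
(0,2) | (0,2) | (0,0) | (0,1) | (1,2) | (1,0) | (1,1) | (2,2) | (2,0) | (2,1)
(1,0) | (1,0) | (1,1) | (1,2) | (2,0) | (2,1) | (2,2) | (0,0) | (0,1) | (0,2)
(1,1) | (1,1) | (1,2) | (1,0) | (2,1) | (2,2) | (2,0) | (0,1) | (0,2) | (0,0)
(1,2) | (1,2) | (1,0) | (1,1) | (2,2) | (2,0) | (2,1) | (0,2) | (0,0) | (0,1)
(2,0) | (2,0) | (2,1) | (2,2) | (0,0) | (0,1) | (0,2) | (1,0) | (1,1) | (1,2)
(2,1) | (2,1) | (2,2) | (2,0) | (0,1) | (0,2) | (0,0) | (1,1) | (1,2) | (1,0)
(2,2) | (2,2) | (2,0) | (2,1) | (0,2) | (0,0) | (0,1) | (1,2) | (1,0) | (1,1)


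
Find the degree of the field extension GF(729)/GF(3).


GF(729) = GF(3^6), so the extension degree is 6

[GF(729)/GF(3)] = 6


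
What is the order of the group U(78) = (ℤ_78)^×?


U(n) is the group of units mod n; |U(n)| = φ(n)
|U(78)| = φ(78) = 24

|U(78) = (ℤ_78)^×| = 24


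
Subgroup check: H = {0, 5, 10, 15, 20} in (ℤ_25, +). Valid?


Subgroup test for H = {0, 5, 10, 15, 20} in (ℤ_25, +):
(1) 0 ∈ H? Yes
(2) Closure: for all a,b ∈ H, (a+b) mod 25 ∈ H? Yes
(3) Inverses: for all a ∈ H, -a mod 25 ∈ H? Yes

Yes, H is a subgroup of ℤ_25


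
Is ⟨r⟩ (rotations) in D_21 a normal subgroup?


H = ⟨r⟩ (rotations) in D_21
The rotation subgroup ⟨r⟩ has index 2 in D_21, so it is normal

Yes, normal subgroup


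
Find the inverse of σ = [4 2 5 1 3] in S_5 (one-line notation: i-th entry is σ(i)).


To find σ⁻¹, swap domain and range:
σ(1) = 4 → σ⁻¹(4) = 1
σ(2) = 2 → σ⁻¹(2) = 2
σ(3) = 5 → σ⁻¹(5) = 3
σ(4) = 1 → σ⁻¹(1) = 4
σ(5) = 3 → σ⁻¹(3) = 5

σ⁻¹ = [4 2 5 1 3]


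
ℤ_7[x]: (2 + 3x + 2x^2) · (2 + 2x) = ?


Expand and collect like terms; reduce coefficients mod 7:
x^0: 2·2 = 4 ≡ 4 (mod 7)
x^1: 2·2 + 3·2 = 10 ≡ 3 (mod 7)
x^2: 3·2 + 2·2 = 10 ≡ 3 (mod 7)
x^3: 2·2 = 4 ≡ 4 (mod 7)
Result: 4 + 3x + 3x^2 + 4x^3

f · g = 4 + 3x + 3x^2 + 4x^3


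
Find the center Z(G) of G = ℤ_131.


Z(G) = {g ∈ G | gx = xg for all x ∈ G}
ℤ_131 is abelian, so Z(G) = G

Z(ℤ_131) = ℤ_131


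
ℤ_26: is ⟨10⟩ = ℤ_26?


g generates ℤ_n iff gcd(g, n) = 1
gcd(10, 26) = 2
Since gcd = 2 ≠ 1, ⟨10⟩ has order 13 < 26, so 10 is not a generator.

No, 10 does not generate ℤ_26


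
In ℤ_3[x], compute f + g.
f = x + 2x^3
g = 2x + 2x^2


Add coefficients mod 3:
x^0: 0 + 0 = 0 (mod 3)
x^1: 1 + 2 = 0 (mod 3)
x^2: 0 + 2 = 2 (mod 3)
x^3: 2 + 0 = 2 (mod 3)
Result: 2x^2 + 2x^3

f + g = 2x^2 + 2x^3


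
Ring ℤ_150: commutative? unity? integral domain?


ℤ_150 is a commutative ring with unity 1; 150 = 2×75 is composite, so 2·75 ≡ 0 gives zero divisors (not an integral domain)
Commutative: Yes
Integral domain: No
Has unity: Yes

ℤ_150: Commutative=Yes, Unity=Yes


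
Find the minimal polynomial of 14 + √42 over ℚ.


Let α = 14 + √42. Then α - 14 = √42, so (α - 14)² = 42, giving α² - 28α + 154 = 0. Degree 2 and α ∉ ℚ, so this is the minimal polynomial.

Minimal polynomial: x² - 28x + 154


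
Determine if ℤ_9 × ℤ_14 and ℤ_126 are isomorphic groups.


Comparing ℤ_9 × ℤ_14 and ℤ_126:
gcd(9,14) = 1, so ℤ_9 × ℤ_14 ≅ ℤ_126 (CRT)

Yes, ℤ_9 × ℤ_14 ≅ ℤ_126


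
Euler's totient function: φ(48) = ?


Factor n: 48 = 2^4 × 3
φ(n) = n · ∏(1 - 1/p) over distinct primes p | n
φ(48) = 48 · (1 - 1/2) · (1 - 1/3) = 16

φ(48) = 16


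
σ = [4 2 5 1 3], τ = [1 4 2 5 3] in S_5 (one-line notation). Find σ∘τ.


σ∘τ: apply τ first, then σ
1 →τ 1 →σ 4
2 →τ 4 →σ 1
3 →τ 2 →σ 2
4 →τ 5 →σ 3
5 →τ 3 →σ 5

σ∘τ = [4 1 2 3 5]


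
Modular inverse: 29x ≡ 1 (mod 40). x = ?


Use the extended Euclidean algorithm to write 1 = 29·s + 40·t; then s mod 40 is the inverse.
Euclidean algorithm:
  29 = 0·40 + 29
  40 = 1·29 + 11
  29 = 2·11 + 7
  11 = 1·7 + 4
  7 = 1·4 + 3
  4 = 1·3 + 1
  3 = 3·1 + 0
gcd(29,40) = 1
Back-substitution gives: 29·(-11) + 40·(8) = 1
So 29⁻¹ ≡ -11 ≡ 29 (mod 40)
Check: 29 × 29 = 841 ≡ 1 (mod 40) ✓

29⁻¹ ≡ 29 (mod 40)


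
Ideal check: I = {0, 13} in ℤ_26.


Check ideal conditions for I = {0, 13} in ℤ_26:
(1) I is an additive subgroup? Yes
(2) For r ∈ ℤ_26 and a ∈ I: r·a ∈ I? Yes

Yes, I is an ideal of ℤ_26


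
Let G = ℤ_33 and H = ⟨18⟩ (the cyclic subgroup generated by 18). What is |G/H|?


|⟨18⟩| = n / gcd(18, 33) = 33 / 3 = 11
H is normal (ℤ_33 is abelian).
|G/H| = |G| / |H| = 33 / 11 = 3

|G/H| = 3


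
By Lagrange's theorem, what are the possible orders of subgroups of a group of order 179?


Lagrange's theorem: |H| divides |G|
|G| = 179
Divisors of 179: 1, 179

Possible subgroup orders: {1, 179}


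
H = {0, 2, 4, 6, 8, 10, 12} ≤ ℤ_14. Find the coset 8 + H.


8 + H = {8 + h (mod 14) : h ∈ H}
8+0=8, 8+2=10, 8+4=12, 8+6=0, 8+8=2, 8+10=4, 8+12=6
8 + H = {0, 2, 4, 6, 8, 10, 12} = 0 + H

8 + H = {0, 2, 4, 6, 8, 10, 12}


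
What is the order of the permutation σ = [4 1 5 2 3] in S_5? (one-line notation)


Cycle decomposition: (1 4 2) (3 5)
Cycle lengths: 3, 2
Order = lcm(3, 2) = 6

ord(σ) = 6


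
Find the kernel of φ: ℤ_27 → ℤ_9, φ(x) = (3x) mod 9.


Kernel = preimage of identity
ker(φ) = {x ∈ ℤ_27 : 3x ≡ 0 (mod 9)}. Since 9 | 27, φ is well-defined. The kernel is the cyclic subgroup ⟨3⟩ of ℤ_27 (order 9), i.e. {0, 3, 6, 9, 12, 15, 18, 21, 24}

ker(φ) = {0, 3, 6, 9, 12, 15, 18, 21, 24}


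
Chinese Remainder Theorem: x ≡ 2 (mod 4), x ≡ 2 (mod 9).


m₁ = 4, m₂ = 9, gcd = 1, so CRT applies. M = m₁·m₂ = 36
Let M₁ = M/m₁ = 9, M₂ = M/m₂ = 4
Find y₁ ≡ M₁⁻¹ (mod m₁): 9⁻¹ ≡ 1 (mod 4)
Find y₂ ≡ M₂⁻¹ (mod m₂): 4⁻¹ ≡ 7 (mod 9)
x = a₁·M₁·y₁ + a₂·M₂·y₂ = 2·9·1 + 2·4·7 = 74
Reduce mod 36: x ≡ 2
Check: 2 mod 4 = 2 ✓, 2 mod 9 = 2 ✓

x ≡ 2 (mod 36)


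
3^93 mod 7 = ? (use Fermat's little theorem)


Fermat's little theorem: if p is prime and gcd(a,p)=1, then a^(p-1) ≡ 1 (mod p)
p = 7 is prime, gcd(3,7) = 1
Reduce exponent: 93 mod 6 = 3
So 3^93 ≡ 3^3 (mod 7)
3^3 mod 7 = 6

3^93 ≡ 6 (mod 7)


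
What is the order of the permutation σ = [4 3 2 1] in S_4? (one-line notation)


Cycle decomposition: (1 4) (2 3)
Cycle lengths: 2, 2
Order = lcm(2, 2) = 2

ord(σ) = 2


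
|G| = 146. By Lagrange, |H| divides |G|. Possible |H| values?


Lagrange's theorem: |H| divides |G|
|G| = 146
Divisors of 146: 1, 2, 73, 146

Possible subgroup orders: {1, 2, 73, 146}


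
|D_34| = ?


|D_n| = 2n (n rotations and n reflections)
|D_34| = 2×34 = 68

|D_34| = 68


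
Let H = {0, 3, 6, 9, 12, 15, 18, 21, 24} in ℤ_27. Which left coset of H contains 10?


10 + H = {10 + h (mod 27) : h ∈ H}
10+0=10, 10+3=13, 10+6=16, 10+9=19, 10+12=22, 10+15=25, 10+18=1, 10+21=4, 10+24=7
10 + H = {1, 4, 7, 10, 13, 16, 19, 22, 25} = 1 + H

10 + H = {1, 4, 7, 10, 13, 16, 19, 22, 25}


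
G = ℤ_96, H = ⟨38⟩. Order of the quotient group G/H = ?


|⟨38⟩| = n / gcd(38, 96) = 96 / 2 = 48
H is normal (ℤ_96 is abelian).
|G/H| = |G| / |H| = 96 / 48 = 2

|G/H| = 2


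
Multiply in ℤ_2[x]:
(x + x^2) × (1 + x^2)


Expand and collect like terms; reduce coefficients mod 2:
x^0: 0·1 = 0 ≡ 0 (mod 2)
x^1: 0·0 + 1·1 = 1 ≡ 1 (mod 2)
x^2: 0·1 + 1·0 + 1·1 = 1 ≡ 1 (mod 2)
x^3: 1·1 + 1·0 = 1 ≡ 1 (mod 2)
x^4: 1·1 = 1 ≡ 1 (mod 2)
Result: x + x^2 + x^3 + x^4

f · g = x + x^2 + x^3 + x^4


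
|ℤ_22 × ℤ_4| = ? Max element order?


|ℤ_22 × ℤ_4| = 22 × 4 = 88
Max element order = lcm(22,4) = 44
Cyclic? No (gcd=2)

|ℤ_22×ℤ_4| = 88, max element order = 44


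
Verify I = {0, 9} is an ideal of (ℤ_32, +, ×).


Check ideal conditions for I = {0, 9} in ℤ_32:
(1) I is an additive subgroup? No
(2) For r ∈ ℤ_32 and a ∈ I: r·a ∈ I? No  [counterexample: r=2, a=9, r·a mod 32 = 18 ∉ I]

No, I is not an ideal of ℤ_32


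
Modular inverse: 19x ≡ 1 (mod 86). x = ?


Use the extended Euclidean algorithm to write 1 = 19·s + 86·t; then s mod 86 is the inverse.
Euclidean algorithm:
  19 = 0·86 + 19
  86 = 4·19 + 10
  19 = 1·10 + 9
  10 = 1·9 + 1
  9 = 9·1 + 0
gcd(19,86) = 1
Back-substitution gives: 19·(-9) + 86·(2) = 1
So 19⁻¹ ≡ -9 ≡ 77 (mod 86)
Check: 19 × 77 = 1463 ≡ 1 (mod 86) ✓

19⁻¹ ≡ 77 (mod 86)


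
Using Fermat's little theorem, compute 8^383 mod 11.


Fermat's little theorem: if p is prime and gcd(a,p)=1, then a^(p-1) ≡ 1 (mod p)
p = 11 is prime, gcd(8,11) = 1
Reduce exponent: 383 mod 10 = 3
So 8^383 ≡ 8^3 (mod 11)
8^3 mod 11 = 6

8^383 ≡ 6 (mod 11)


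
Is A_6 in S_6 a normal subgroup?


H = A_6 in S_6
A_6 has index 2 in S_6, and every subgroup of index 2 is normal

Yes, normal subgroup


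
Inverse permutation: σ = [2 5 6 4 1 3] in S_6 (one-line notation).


To find σ⁻¹, swap domain and range:
σ(1) = 2 → σ⁻¹(2) = 1
σ(2) = 5 → σ⁻¹(5) = 2
σ(3) = 6 → σ⁻¹(6) = 3
σ(4) = 4 → σ⁻¹(4) = 4
σ(5) = 1 → σ⁻¹(1) = 5
σ(6) = 3 → σ⁻¹(3) = 6

σ⁻¹ = [5 1 6 4 2 3]


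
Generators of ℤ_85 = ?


g generates ℤ_n iff gcd(g,n) = 1
Prime factors of 85: 5, 17
Generators are g ∈ {1,...,84} not divisible by any of these primes.
Generators: {1, 2, 3, 4, 6, 7, 8, 9, 11, 12, 13, 14, 16, 18, 19, 21, 22, 23, 24, 26, 27, 28, 29, 31, 32, 33, 36, 37, 38, 39, 41, 42, 43, 44, 46, 47, 48, 49, 52, 53, 54, 56, 57, 58, 59, 61, 62, 63, 64, 66, 67, 69, 71, 72, 73, 74, 76, 77, 78, 79, 81, 82, 83, 84}
Number of generators = φ(85) = 64

Generators of ℤ_85 = {1, 2, 3, 4, 6, 7, 8, 9, 11, 12, 13, 14, 16, 18, 19, 21, 22, 23, 24, 26, 27, 28, 29, 31, 32, 33, 36, 37, 38, 39, 41, 42, 43, 44, 46, 47, 48, 49, 52, 53, 54, 56, 57, 58, 59, 61, 62, 63, 64, 66, 67, 69, 71, 72, 73, 74, 76, 77, 78, 79, 81, 82, 83, 84}


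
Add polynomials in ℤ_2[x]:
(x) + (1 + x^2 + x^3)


Add coefficients mod 2:
x^0: 0 + 1 = 1 (mod 2)
x^1: 1 + 0 = 1 (mod 2)
x^2: 0 + 1 = 1 (mod 2)
x^3: 0 + 1 = 1 (mod 2)
Result: 1 + x + x^2 + x^3

f + g = 1 + x + x^2 + x^3


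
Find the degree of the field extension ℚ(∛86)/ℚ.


∛86 has minimal polynomial x³ - 86 (irreducible over ℚ since 86 is not a perfect cube)

[ℚ(∛86)/ℚ] = 3


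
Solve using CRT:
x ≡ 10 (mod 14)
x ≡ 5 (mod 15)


m₁ = 14, m₂ = 15, gcd = 1, so CRT applies. M = m₁·m₂ = 210
Let M₁ = M/m₁ = 15, M₂ = M/m₂ = 14
Find y₁ ≡ M₁⁻¹ (mod m₁): 15⁻¹ ≡ 1 (mod 14)
Find y₂ ≡ M₂⁻¹ (mod m₂): 14⁻¹ ≡ 14 (mod 15)
x = a₁·M₁·y₁ + a₂·M₂·y₂ = 10·15·1 + 5·14·14 = 1130
Reduce mod 210: x ≡ 80
Check: 80 mod 14 = 10 ✓, 80 mod 15 = 5 ✓

x ≡ 80 (mod 210)


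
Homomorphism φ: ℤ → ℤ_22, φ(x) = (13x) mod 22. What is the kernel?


Kernel = preimage of identity
ker(φ) = {x ∈ ℤ : 13x ≡ 0 (mod 22)}. gcd(13,22) = 1, so 13x ≡ 0 (mod 22) ⟺ x ≡ 0 (mod 22/1 = 22). Hence ker(φ) = 22ℤ

ker(φ) = 22ℤ


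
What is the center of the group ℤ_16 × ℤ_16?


Z(G) = {g ∈ G | gx = xg for all x ∈ G}
Direct product of abelian groups is abelian, so Z(G) = G

Z(ℤ_16 × ℤ_16) = ℤ_16 × ℤ_16


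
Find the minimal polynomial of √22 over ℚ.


√22 satisfies x² - 22 = 0, irreducible over ℚ since 22 is squarefree

Minimal polynomial: x² - 22


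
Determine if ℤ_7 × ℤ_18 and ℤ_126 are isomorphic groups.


Comparing ℤ_7 × ℤ_18 and ℤ_126:
gcd(7,18) = 1, so ℤ_7 × ℤ_18 ≅ ℤ_126 (CRT)

Yes, ℤ_7 × ℤ_18 ≅ ℤ_126


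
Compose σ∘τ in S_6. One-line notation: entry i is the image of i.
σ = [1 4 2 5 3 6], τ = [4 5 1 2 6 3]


σ∘τ: apply τ first, then σ
1 →τ 4 →σ 5
2 →τ 5 →σ 3
3 →τ 1 →σ 1
4 →τ 2 →σ 4
5 →τ 6 →σ 6
6 →τ 3 →σ 2

σ∘τ = [5 3 1 4 6 2]


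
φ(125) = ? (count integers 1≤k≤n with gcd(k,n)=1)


Factor n: 125 = 5^3
φ(n) = n · ∏(1 - 1/p) over distinct primes p | n
φ(125) = 125 · (1 - 1/5) = 100

φ(125) = 100


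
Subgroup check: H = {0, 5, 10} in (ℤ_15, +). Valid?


Subgroup test for H = {0, 5, 10} in (ℤ_15, +):
(1) 0 ∈ H? Yes
(2) Closure: for all a,b ∈ H, (a+b) mod 15 ∈ H? Yes
(3) Inverses: for all a ∈ H, -a mod 15 ∈ H? Yes

Yes, H is a subgroup of ℤ_15


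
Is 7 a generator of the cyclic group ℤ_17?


g generates ℤ_n iff gcd(g, n) = 1
gcd(7, 17) = 1
Since gcd = 1, 7 is a generator.

Yes, 7 generates ℤ_17


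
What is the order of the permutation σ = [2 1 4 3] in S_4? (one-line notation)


Cycle decomposition: (1 2) (3 4)
Cycle lengths: 2, 2
Order = lcm(2, 2) = 2

ord(σ) = 2


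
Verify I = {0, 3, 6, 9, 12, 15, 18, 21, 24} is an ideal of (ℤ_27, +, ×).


Check ideal conditions for I = {0, 3, 6, 9, 12, 15, 18, 21, 24} in ℤ_27:
(1) I is an additive subgroup? Yes
(2) For r ∈ ℤ_27 and a ∈ I: r·a ∈ I? Yes

Yes, I is an ideal of ℤ_27


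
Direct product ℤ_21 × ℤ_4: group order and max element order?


|ℤ_21 × ℤ_4| = 21 × 4 = 84
Max element order = lcm(21,4) = 84
Cyclic? Yes (gcd=1)

|ℤ_21×ℤ_4| = 84, max element order = 84


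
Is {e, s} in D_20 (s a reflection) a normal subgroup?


H = {e, s} in D_20 (s a reflection)
r·s·r⁻¹ = sr⁻² ≠ s for n ≥ 3, so {e, s} is not closed under conjugation

No, not a normal subgroup


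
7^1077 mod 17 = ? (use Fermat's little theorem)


Fermat's little theorem: if p is prime and gcd(a,p)=1, then a^(p-1) ≡ 1 (mod p)
p = 17 is prime, gcd(7,17) = 1
Reduce exponent: 1077 mod 16 = 5
So 7^1077 ≡ 7^5 (mod 17)
7^5 mod 17 = 11

7^1077 ≡ 11 (mod 17)


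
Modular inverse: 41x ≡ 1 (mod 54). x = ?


Use the extended Euclidean algorithm to write 1 = 41·s + 54·t; then s mod 54 is the inverse.
Euclidean algorithm:
  41 = 0·54 + 41
  54 = 1·41 + 13
  41 = 3·13 + 2
  13 = 6·2 + 1
  2 = 2·1 + 0
gcd(41,54) = 1
Back-substitution gives: 41·(-25) + 54·(19) = 1
So 41⁻¹ ≡ -25 ≡ 29 (mod 54)
Check: 41 × 29 = 1189 ≡ 1 (mod 54) ✓

41⁻¹ ≡ 29 (mod 54)


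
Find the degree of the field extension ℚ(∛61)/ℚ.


∛61 has minimal polynomial x³ - 61 (irreducible over ℚ since 61 is not a perfect cube)

[ℚ(∛61)/ℚ] = 3


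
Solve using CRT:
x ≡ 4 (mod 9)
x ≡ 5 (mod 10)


m₁ = 9, m₂ = 10, gcd = 1, so CRT applies. M = m₁·m₂ = 90
Let M₁ = M/m₁ = 10, M₂ = M/m₂ = 9
Find y₁ ≡ M₁⁻¹ (mod m₁): 10⁻¹ ≡ 1 (mod 9)
Find y₂ ≡ M₂⁻¹ (mod m₂): 9⁻¹ ≡ 9 (mod 10)
x = a₁·M₁·y₁ + a₂·M₂·y₂ = 4·10·1 + 5·9·9 = 445
Reduce mod 90: x ≡ 85
Check: 85 mod 9 = 4 ✓, 85 mod 10 = 5 ✓

x ≡ 85 (mod 90)


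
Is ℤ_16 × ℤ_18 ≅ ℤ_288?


Comparing ℤ_16 × ℤ_18 and ℤ_288:
gcd(16,18) = 2 ≠ 1. Max element order in ℤ_16×ℤ_18 is lcm(16,18) = 144 < 288, so it has no element of order 288

No, ℤ_16 × ℤ_18 ≇ ℤ_288


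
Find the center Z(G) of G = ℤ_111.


Z(G) = {g ∈ G | gx = xg for all x ∈ G}
ℤ_111 is abelian, so Z(G) = G

Z(ℤ_111) = ℤ_111


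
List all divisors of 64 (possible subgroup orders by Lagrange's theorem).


Lagrange's theorem: |H| divides |G|
|G| = 64
Divisors of 64: 1, 2, 4, 8, 16, 32, 64

Possible subgroup orders: {1, 2, 4, 8, 16, 32, 64}


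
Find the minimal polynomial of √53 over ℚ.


√53 satisfies x² - 53 = 0, irreducible over ℚ since 53 is squarefree

Minimal polynomial: x² - 53


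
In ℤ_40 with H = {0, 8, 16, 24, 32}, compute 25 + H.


25 + H = {25 + h (mod 40) : h ∈ H}
25+0=25, 25+8=33, 25+16=1, 25+24=9, 25+32=17
25 + H = {1, 9, 17, 25, 33} = 1 + H

25 + H = {1, 9, 17, 25, 33}


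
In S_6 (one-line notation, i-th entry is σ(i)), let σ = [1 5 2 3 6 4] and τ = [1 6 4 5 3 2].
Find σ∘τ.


σ∘τ: apply τ first, then σ
1 →τ 1 →σ 1
2 →τ 6 →σ 4
3 →τ 4 →σ 3
4 →τ 5 →σ 6
5 →τ 3 →σ 2
6 →τ 2 →σ 5

σ∘τ = [1 4 3 6 2 5]


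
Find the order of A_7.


|A_n| = n!/2 (even permutations)
|A_7| = 7!/2 = 5040/2 = 2520

|A_7| = 2520


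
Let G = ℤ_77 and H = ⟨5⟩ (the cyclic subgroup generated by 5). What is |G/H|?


|⟨5⟩| = n / gcd(5, 77) = 77 / 1 = 77
H is normal (ℤ_77 is abelian).
|G/H| = |G| / |H| = 77 / 77 = 1

|G/H| = 1


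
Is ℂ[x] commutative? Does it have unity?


Polynomial ring over ℂ (an integral domain) is a commutative integral domain with unity 1
Commutative: Yes
Integral domain: Yes
Has unity: Yes

ℂ[x]: Commutative=Yes, Unity=Yes


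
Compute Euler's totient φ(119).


Factor n: 119 = 7 × 17
φ(n) = n · ∏(1 - 1/p) over distinct primes p | n
φ(119) = 119 · (1 - 1/7) · (1 - 1/17) = 96

φ(119) = 96


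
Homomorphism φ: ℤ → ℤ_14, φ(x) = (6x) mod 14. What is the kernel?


Kernel = preimage of identity
ker(φ) = {x ∈ ℤ : 6x ≡ 0 (mod 14)}. gcd(6,14) = 2, so 6x ≡ 0 (mod 14) ⟺ x ≡ 0 (mod 14/2 = 7). Hence ker(φ) = 7ℤ

ker(φ) = 7ℤ


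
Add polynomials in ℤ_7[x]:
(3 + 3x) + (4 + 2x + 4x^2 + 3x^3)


Add coefficients mod 7:
x^0: 3 + 4 = 0 (mod 7)
x^1: 3 + 2 = 5 (mod 7)
x^2: 0 + 4 = 4 (mod 7)
x^3: 0 + 3 = 3 (mod 7)
Result: 5x + 4x^2 + 3x^3

f + g = 5x + 4x^2 + 3x^3


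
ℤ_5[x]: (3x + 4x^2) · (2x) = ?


Expand and collect like terms; reduce coefficients mod 5:
x^0: 0·0 = 0 ≡ 0 (mod 5)
x^1: 0·2 + 3·0 = 0 ≡ 0 (mod 5)
x^2: 3·2 + 4·0 = 6 ≡ 1 (mod 5)
x^3: 4·2 = 8 ≡ 3 (mod 5)
Result: x^2 + 3x^3

f · g = x^2 + 3x^3


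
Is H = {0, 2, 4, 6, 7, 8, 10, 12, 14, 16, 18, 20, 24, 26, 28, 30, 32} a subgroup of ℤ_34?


Subgroup test for H = {0, 2, 4, 6, 7, 8, 10, 12, 14, 16, 18, 20, 24, 26, 28, 30, 32} in (ℤ_34, +):
(1) 0 ∈ H? Yes
(2) Closure: for all a,b ∈ H, (a+b) mod 34 ∈ H? No  [counterexample: 2 + 7 = 9 ∉ H]
(3) Inverses: for all a ∈ H, -a mod 34 ∈ H? No

No, H is not a subgroup of ℤ_34


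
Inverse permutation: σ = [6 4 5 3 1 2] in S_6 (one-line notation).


To find σ⁻¹, swap domain and range:
σ(1) = 6 → σ⁻¹(6) = 1
σ(2) = 4 → σ⁻¹(4) = 2
σ(3) = 5 → σ⁻¹(5) = 3
σ(4) = 3 → σ⁻¹(3) = 4
σ(5) = 1 → σ⁻¹(1) = 5
σ(6) = 2 → σ⁻¹(2) = 6

σ⁻¹ = [5 6 4 2 3 1]


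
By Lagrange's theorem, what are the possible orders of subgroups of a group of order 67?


Lagrange's theorem: |H| divides |G|
|G| = 67
Divisors of 67: 1, 67

Possible subgroup orders: {1, 67}


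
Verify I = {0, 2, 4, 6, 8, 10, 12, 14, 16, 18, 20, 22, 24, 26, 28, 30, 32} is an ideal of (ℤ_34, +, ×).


Check ideal conditions for I = {0, 2, 4, 6, 8, 10, 12, 14, 16, 18, 20, 22, 24, 26, 28, 30, 32} in ℤ_34:
(1) I is an additive subgroup? Yes
(2) For r ∈ ℤ_34 and a ∈ I: r·a ∈ I? Yes

Yes, I is an ideal of ℤ_34


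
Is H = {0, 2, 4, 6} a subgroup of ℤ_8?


Subgroup test for H = {0, 2, 4, 6} in (ℤ_8, +):
(1) 0 ∈ H? Yes
(2) Closure: for all a,b ∈ H, (a+b) mod 8 ∈ H? Yes
(3) Inverses: for all a ∈ H, -a mod 8 ∈ H? Yes

Yes, H is a subgroup of ℤ_8


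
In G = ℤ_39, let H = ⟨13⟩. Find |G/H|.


|⟨13⟩| = n / gcd(13, 39) = 39 / 13 = 3
H is normal (ℤ_39 is abelian).
|G/H| = |G| / |H| = 39 / 3 = 13

|G/H| = 13


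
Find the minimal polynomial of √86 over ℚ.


√86 satisfies x² - 86 = 0, irreducible over ℚ since 86 is squarefree

Minimal polynomial: x² - 86


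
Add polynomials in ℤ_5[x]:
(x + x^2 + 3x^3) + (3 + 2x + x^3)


Add coefficients mod 5:
x^0: 0 + 3 = 3 (mod 5)
x^1: 1 + 2 = 3 (mod 5)
x^2: 1 + 0 = 1 (mod 5)
x^3: 3 + 1 = 4 (mod 5)
Result: 3 + 3x + x^2 + 4x^3

f + g = 3 + 3x + x^2 + 4x^3


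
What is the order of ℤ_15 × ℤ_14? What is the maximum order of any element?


|ℤ_15 × ℤ_14| = 15 × 14 = 210
Max element order = lcm(15,14) = 210
Cyclic? Yes (gcd=1)

|ℤ_15×ℤ_14| = 210, max element order = 210


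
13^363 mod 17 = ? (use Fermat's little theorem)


Fermat's little theorem: if p is prime and gcd(a,p)=1, then a^(p-1) ≡ 1 (mod p)
p = 17 is prime, gcd(13,17) = 1
Reduce exponent: 363 mod 16 = 11
So 13^363 ≡ 13^11 (mod 17)
13^11 mod 17 = 4

13^363 ≡ 4 (mod 17)


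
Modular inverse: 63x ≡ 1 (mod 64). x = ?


Use the extended Euclidean algorithm to write 1 = 63·s + 64·t; then s mod 64 is the inverse.
Euclidean algorithm:
  63 = 0·64 + 63
  64 = 1·63 + 1
  63 = 63·1 + 0
gcd(63,64) = 1
Back-substitution gives: 63·(-1) + 64·(1) = 1
So 63⁻¹ ≡ -1 ≡ 63 (mod 64)
Check: 63 × 63 = 3969 ≡ 1 (mod 64) ✓

63⁻¹ ≡ 63 (mod 64)


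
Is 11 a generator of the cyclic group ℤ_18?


g generates ℤ_n iff gcd(g, n) = 1
gcd(11, 18) = 1
Since gcd = 1, 11 is a generator.

Yes, 11 generates ℤ_18


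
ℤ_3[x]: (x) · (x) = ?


Expand and collect like terms; reduce coefficients mod 3:
x^0: 0·0 = 0 ≡ 0 (mod 3)
x^1: 0·1 + 1·0 = 0 ≡ 0 (mod 3)
x^2: 1·1 = 1 ≡ 1 (mod 3)
Result: x^2

f · g = x^2


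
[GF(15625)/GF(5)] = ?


GF(15625) = GF(5^6), so the extension degree is 6

[GF(15625)/GF(5)] = 6


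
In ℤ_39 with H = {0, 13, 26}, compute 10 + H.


10 + H = {10 + h (mod 39) : h ∈ H}
10+0=10, 10+13=23, 10+26=36

10 + H = {10, 23, 36}


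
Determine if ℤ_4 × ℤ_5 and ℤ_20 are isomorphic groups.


Comparing ℤ_4 × ℤ_5 and ℤ_20:
gcd(4,5) = 1, so ℤ_4 × ℤ_5 ≅ ℤ_20 (CRT)

Yes, ℤ_4 × ℤ_5 ≅ ℤ_20


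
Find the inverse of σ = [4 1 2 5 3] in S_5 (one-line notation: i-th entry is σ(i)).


To find σ⁻¹, swap domain and range:
σ(1) = 4 → σ⁻¹(4) = 1
σ(2) = 1 → σ⁻¹(1) = 2
σ(3) = 2 → σ⁻¹(2) = 3
σ(4) = 5 → σ⁻¹(5) = 4
σ(5) = 3 → σ⁻¹(3) = 5

σ⁻¹ = [2 3 5 1 4]


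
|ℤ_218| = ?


ℤ_n has n elements.

|ℤ_218| = 218


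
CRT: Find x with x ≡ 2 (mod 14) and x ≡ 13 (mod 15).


m₁ = 14, m₂ = 15, gcd = 1, so CRT applies. M = m₁·m₂ = 210
Let M₁ = M/m₁ = 15, M₂ = M/m₂ = 14
Find y₁ ≡ M₁⁻¹ (mod m₁): 15⁻¹ ≡ 1 (mod 14)
Find y₂ ≡ M₂⁻¹ (mod m₂): 14⁻¹ ≡ 14 (mod 15)
x = a₁·M₁·y₁ + a₂·M₂·y₂ = 2·15·1 + 13·14·14 = 2578
Reduce mod 210: x ≡ 58
Check: 58 mod 14 = 2 ✓, 58 mod 15 = 13 ✓

x ≡ 58 (mod 210)


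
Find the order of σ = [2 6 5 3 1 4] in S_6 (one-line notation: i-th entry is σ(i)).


Cycle decomposition: (1 2 6 4 3 5)
Cycle lengths: 6
Order = lcm(6) = 6

ord(σ) = 6


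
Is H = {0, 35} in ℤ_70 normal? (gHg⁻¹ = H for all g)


H = {0, 35} in ℤ_70
ℤ_70 is abelian; every subgroup of an abelian group is normal

Yes, normal subgroup


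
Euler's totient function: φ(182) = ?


Factor n: 182 = 2 × 7 × 13
φ(n) = n · ∏(1 - 1/p) over distinct primes p | n
φ(182) = 182 · (1 - 1/2) · (1 - 1/7) · (1 - 1/13) = 72

φ(182) = 72


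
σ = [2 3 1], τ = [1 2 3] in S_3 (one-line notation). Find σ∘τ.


σ∘τ: apply τ first, then σ
1 →τ 1 →σ 2
2 →τ 2 →σ 3
3 →τ 3 →σ 1

σ∘τ = [2 3 1]


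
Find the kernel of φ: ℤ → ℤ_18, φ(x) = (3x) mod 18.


Kernel = preimage of identity
ker(φ) = {x ∈ ℤ : 3x ≡ 0 (mod 18)}. gcd(3,18) = 3, so 3x ≡ 0 (mod 18) ⟺ x ≡ 0 (mod 18/3 = 6). Hence ker(φ) = 6ℤ

ker(φ) = 6ℤ


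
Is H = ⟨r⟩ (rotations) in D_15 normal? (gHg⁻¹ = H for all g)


H = ⟨r⟩ (rotations) in D_15
The rotation subgroup ⟨r⟩ has index 2 in D_15, so it is normal

Yes, normal subgroup


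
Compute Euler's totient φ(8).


φ(n) = count of k ∈ {1,...,n} with gcd(k,n)=1
Coprimes to 8: {1, 3, 5, 7}
Count: 4

φ(8) = 4


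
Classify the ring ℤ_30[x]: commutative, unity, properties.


ℤ_30 has zero divisors (2·15 ≡ 0), and these lift to constant zero divisors in ℤ_30[x]; so not an integral domain
Commutative: Yes
Integral domain: No
Has unity: Yes

ℤ_30[x]: Commutative=Yes, Unity=Yes


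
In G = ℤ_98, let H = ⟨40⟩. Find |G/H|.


|⟨40⟩| = n / gcd(40, 98) = 98 / 2 = 49
H is normal (ℤ_98 is abelian).
|G/H| = |G| / |H| = 98 / 49 = 2

|G/H| = 2


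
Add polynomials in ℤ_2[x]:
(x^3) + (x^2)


Add coefficients mod 2:
x^0: 0 + 0 = 0 (mod 2)
x^1: 0 + 0 = 0 (mod 2)
x^2: 0 + 1 = 1 (mod 2)
x^3: 1 + 0 = 1 (mod 2)
Result: x^2 + x^3

f + g = x^2 + x^3


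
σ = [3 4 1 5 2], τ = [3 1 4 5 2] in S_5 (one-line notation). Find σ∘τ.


σ∘τ: apply τ first, then σ
1 →τ 3 →σ 1
2 →τ 1 →σ 3
3 →τ 4 →σ 5
4 →τ 5 →σ 2
5 →τ 2 →σ 4

σ∘τ = [1 3 5 2 4]


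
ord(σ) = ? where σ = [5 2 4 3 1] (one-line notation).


Cycle decomposition: (1 5) (3 4)
Cycle lengths: 2, 2
Order = lcm(2, 2) = 2

ord(σ) = 2


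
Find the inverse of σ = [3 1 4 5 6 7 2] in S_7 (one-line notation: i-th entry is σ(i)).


To find σ⁻¹, swap domain and range:
σ(1) = 3 → σ⁻¹(3) = 1
σ(2) = 1 → σ⁻¹(1) = 2
σ(3) = 4 → σ⁻¹(4) = 3
σ(4) = 5 → σ⁻¹(5) = 4
σ(5) = 6 → σ⁻¹(6) = 5
σ(6) = 7 → σ⁻¹(7) = 6
σ(7) = 2 → σ⁻¹(2) = 7

σ⁻¹ = [2 7 1 3 4 5 6]


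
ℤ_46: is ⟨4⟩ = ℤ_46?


g generates ℤ_n iff gcd(g, n) = 1
gcd(4, 46) = 2
Since gcd = 2 ≠ 1, ⟨4⟩ has order 23 < 46, so 4 is not a generator.

No, 4 does not generate ℤ_46


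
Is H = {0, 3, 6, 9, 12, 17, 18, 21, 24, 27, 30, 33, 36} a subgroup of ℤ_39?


Subgroup test for H = {0, 3, 6, 9, 12, 17, 18, 21, 24, 27, 30, 33, 36} in (ℤ_39, +):
(1) 0 ∈ H? Yes
(2) Closure: for all a,b ∈ H, (a+b) mod 39 ∈ H? No  [counterexample: 3 + 12 = 15 ∉ H]
(3) Inverses: for all a ∈ H, -a mod 39 ∈ H? No

No, H is not a subgroup of ℤ_39


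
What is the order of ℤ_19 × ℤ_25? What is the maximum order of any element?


|ℤ_19 × ℤ_25| = 19 × 25 = 475
Max element order = lcm(19,25) = 475
Cyclic? Yes (gcd=1)

|ℤ_19×ℤ_25| = 475, max element order = 475


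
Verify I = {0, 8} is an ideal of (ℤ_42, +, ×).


Check ideal conditions for I = {0, 8} in ℤ_42:
(1) I is an additive subgroup? No
(2) For r ∈ ℤ_42 and a ∈ I: r·a ∈ I? No  [counterexample: r=2, a=8, r·a mod 42 = 16 ∉ I]

No, I is not an ideal of ℤ_42


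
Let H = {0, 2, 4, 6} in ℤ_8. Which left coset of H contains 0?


0 + H = {0 + h (mod 8) : h ∈ H}
0+0=0, 0+2=2, 0+4=4, 0+6=6

0 + H = {0, 2, 4, 6}


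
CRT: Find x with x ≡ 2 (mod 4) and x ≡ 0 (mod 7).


m₁ = 4, m₂ = 7, gcd = 1, so CRT applies. M = m₁·m₂ = 28
Let M₁ = M/m₁ = 7, M₂ = M/m₂ = 4
Find y₁ ≡ M₁⁻¹ (mod m₁): 7⁻¹ ≡ 3 (mod 4)
Find y₂ ≡ M₂⁻¹ (mod m₂): 4⁻¹ ≡ 2 (mod 7)
x = a₁·M₁·y₁ + a₂·M₂·y₂ = 2·7·3 + 0·4·2 = 42
Reduce mod 28: x ≡ 14
Check: 14 mod 4 = 2 ✓, 14 mod 7 = 0 ✓

x ≡ 14 (mod 28)


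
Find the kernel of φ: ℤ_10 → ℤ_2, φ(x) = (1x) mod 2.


Kernel = preimage of identity
ker(φ) = {x ∈ ℤ_10 : 1x ≡ 0 (mod 2)}. Since 2 | 10, φ is well-defined. The kernel is the cyclic subgroup ⟨2⟩ of ℤ_10 (order 5), i.e. {0, 2, 4, 6, 8}

ker(φ) = {0, 2, 4, 6, 8}


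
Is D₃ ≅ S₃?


Comparing D₃ and S₃:
Both are the unique non-abelian group of order 6

Yes, D₃ ≅ S₃


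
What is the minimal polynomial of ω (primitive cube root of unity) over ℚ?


ω satisfies x² + x + 1 = 0 (the cyclotomic polynomial Φ₃)

Minimal polynomial: x² + x + 1


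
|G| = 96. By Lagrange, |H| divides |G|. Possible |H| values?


Lagrange's theorem: |H| divides |G|
|G| = 96
Divisors of 96: 1, 2, 3, 4, 6, 8, 12, 16, 24, 32, 48, 96

Possible subgroup orders: {1, 2, 3, 4, 6, 8, 12, 16, 24, 32, 48, 96}


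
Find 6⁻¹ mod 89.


Use the extended Euclidean algorithm to write 1 = 6·s + 89·t; then s mod 89 is the inverse.
Euclidean algorithm:
  6 = 0·89 + 6
  89 = 14·6 + 5
  6 = 1·5 + 1
  5 = 5·1 + 0
gcd(6,89) = 1
Back-substitution gives: 6·(15) + 89·(-1) = 1
So 6⁻¹ ≡ 15 ≡ 15 (mod 89)
Check: 6 × 15 = 90 ≡ 1 (mod 89) ✓

6⁻¹ ≡ 15 (mod 89)


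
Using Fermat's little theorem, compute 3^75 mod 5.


Fermat's little theorem: if p is prime and gcd(a,p)=1, then a^(p-1) ≡ 1 (mod p)
p = 5 is prime, gcd(3,5) = 1
Reduce exponent: 75 mod 4 = 3
So 3^75 ≡ 3^3 (mod 5)
3^3 mod 5 = 2

3^75 ≡ 2 (mod 5)


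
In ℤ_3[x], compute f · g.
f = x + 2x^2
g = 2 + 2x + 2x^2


Expand and collect like terms; reduce coefficients mod 3:
x^0: 0·2 = 0 ≡ 0 (mod 3)
x^1: 0·2 + 1·2 = 2 ≡ 2 (mod 3)
x^2: 0·2 + 1·2 + 2·2 = 6 ≡ 0 (mod 3)
x^3: 1·2 + 2·2 = 6 ≡ 0 (mod 3)
x^4: 2·2 = 4 ≡ 1 (mod 3)
Result: 2x + x^4

f · g = 2x + x^4


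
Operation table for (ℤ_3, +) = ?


Elements: {0, 1, 2}
Operation: addition mod 3
Entry (a, b) = (a + b) mod 3

Cayley table:
  | 0 | 1 | 2
0 | 0 | 1 | 2
1 | 1 | 2 | 0
2 | 2 | 0 | 1


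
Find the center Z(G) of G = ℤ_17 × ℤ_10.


Z(G) = {g ∈ G | gx = xg for all x ∈ G}
Direct product of abelian groups is abelian, so Z(G) = G

Z(ℤ_17 × ℤ_10) = ℤ_17 × ℤ_10


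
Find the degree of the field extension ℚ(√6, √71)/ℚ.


[ℚ(√6,√71):ℚ] = [ℚ(√6,√71):ℚ(√6)]·[ℚ(√6):ℚ] = 2·2 = 4

[ℚ(√6, √71)/ℚ] = 4


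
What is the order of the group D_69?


|D_n| = 2n (n rotations and n reflections)
|D_69| = 2×69 = 138

|D_69| = 138


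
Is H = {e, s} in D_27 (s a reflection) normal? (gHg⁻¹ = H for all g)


H = {e, s} in D_27 (s a reflection)
r·s·r⁻¹ = sr⁻² ≠ s for n ≥ 3, so {e, s} is not closed under conjugation

No, not a normal subgroup


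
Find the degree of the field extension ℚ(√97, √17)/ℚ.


[ℚ(√97,√17):ℚ] = [ℚ(√97,√17):ℚ(√97)]·[ℚ(√97):ℚ] = 2·2 = 4

[ℚ(√97, √17)/ℚ] = 4


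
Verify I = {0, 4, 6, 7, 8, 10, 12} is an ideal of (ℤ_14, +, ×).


Check ideal conditions for I = {0, 4, 6, 7, 8, 10, 12} in ℤ_14:
(1) I is an additive subgroup? No
(2) For r ∈ ℤ_14 and a ∈ I: r·a ∈ I? No  [counterexample: r=2, a=8, r·a mod 14 = 2 ∉ I]

No, I is not an ideal of ℤ_14


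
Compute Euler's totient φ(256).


Factor n: 256 = 2^8
φ(n) = n · ∏(1 - 1/p) over distinct primes p | n
φ(256) = 256 · (1 - 1/2) = 128

φ(256) = 128


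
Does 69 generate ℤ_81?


g generates ℤ_n iff gcd(g, n) = 1
gcd(69, 81) = 3
Since gcd = 3 ≠ 1, ⟨69⟩ has order 27 < 81, so 69 is not a generator.

No, 69 does not generate ℤ_81


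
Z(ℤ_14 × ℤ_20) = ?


Z(G) = {g ∈ G | gx = xg for all x ∈ G}
Direct product of abelian groups is abelian, so Z(G) = G

Z(ℤ_14 × ℤ_20) = ℤ_14 × ℤ_20


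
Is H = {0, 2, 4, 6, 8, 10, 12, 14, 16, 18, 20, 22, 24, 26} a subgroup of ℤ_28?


Subgroup test for H = {0, 2, 4, 6, 8, 10, 12, 14, 16, 18, 20, 22, 24, 26} in (ℤ_28, +):
(1) 0 ∈ H? Yes
(2) Closure: for all a,b ∈ H, (a+b) mod 28 ∈ H? Yes
(3) Inverses: for all a ∈ H, -a mod 28 ∈ H? Yes

Yes, H is a subgroup of ℤ_28


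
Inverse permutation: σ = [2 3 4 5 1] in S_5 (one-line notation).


To find σ⁻¹, swap domain and range:
σ(1) = 2 → σ⁻¹(2) = 1
σ(2) = 3 → σ⁻¹(3) = 2
σ(3) = 4 → σ⁻¹(4) = 3
σ(4) = 5 → σ⁻¹(5) = 4
σ(5) = 1 → σ⁻¹(1) = 5

σ⁻¹ = [5 1 2 3 4]


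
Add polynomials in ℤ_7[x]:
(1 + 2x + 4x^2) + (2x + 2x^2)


Add coefficients mod 7:
x^0: 1 + 0 = 1 (mod 7)
x^1: 2 + 2 = 4 (mod 7)
x^2: 4 + 2 = 6 (mod 7)
Result: 1 + 4x + 6x^2

f + g = 1 + 4x + 6x^2


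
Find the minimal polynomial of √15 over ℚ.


√15 satisfies x² - 15 = 0, irreducible over ℚ since 15 is squarefree

Minimal polynomial: x² - 15


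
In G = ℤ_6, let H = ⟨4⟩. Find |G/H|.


|⟨4⟩| = n / gcd(4, 6) = 6 / 2 = 3
H is normal (ℤ_6 is abelian).
|G/H| = |G| / |H| = 6 / 3 = 2

|G/H| = 2


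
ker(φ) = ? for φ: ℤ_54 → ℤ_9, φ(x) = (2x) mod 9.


Kernel = preimage of identity
ker(φ) = {x ∈ ℤ_54 : 2x ≡ 0 (mod 9)}. Since 9 | 54, φ is well-defined. The kernel is the cyclic subgroup ⟨9⟩ of ℤ_54 (order 6), i.e. {0, 9, 18, 27, 36, 45}

ker(φ) = {0, 9, 18, 27, 36, 45}


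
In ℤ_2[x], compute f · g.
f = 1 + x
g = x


Expand and collect like terms; reduce coefficients mod 2:
x^0: 1·0 = 0 ≡ 0 (mod 2)
x^1: 1·1 + 1·0 = 1 ≡ 1 (mod 2)
x^2: 1·1 = 1 ≡ 1 (mod 2)
Result: x + x^2

f · g = x + x^2


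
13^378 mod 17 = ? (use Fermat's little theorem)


Fermat's little theorem: if p is prime and gcd(a,p)=1, then a^(p-1) ≡ 1 (mod p)
p = 17 is prime, gcd(13,17) = 1
Reduce exponent: 378 mod 16 = 10
So 13^378 ≡ 13^10 (mod 17)
13^10 mod 17 = 16

13^378 ≡ 16 (mod 17)


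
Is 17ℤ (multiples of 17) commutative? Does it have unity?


17ℤ is a commutative ring under +,× but has no multiplicative identity (1 ∉ 17ℤ); it has no zero divisors, but without unity it is not an integral domain
Commutative: Yes
Integral domain: No
Has unity: No

17ℤ (multiples of 17): Commutative=Yes, Unity=No


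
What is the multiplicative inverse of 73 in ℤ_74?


Use the extended Euclidean algorithm to write 1 = 73·s + 74·t; then s mod 74 is the inverse.
Euclidean algorithm:
  73 = 0·74 + 73
  74 = 1·73 + 1
  73 = 73·1 + 0
gcd(73,74) = 1
Back-substitution gives: 73·(-1) + 74·(1) = 1
So 73⁻¹ ≡ -1 ≡ 73 (mod 74)
Check: 73 × 73 = 5329 ≡ 1 (mod 74) ✓

73⁻¹ ≡ 73 (mod 74)


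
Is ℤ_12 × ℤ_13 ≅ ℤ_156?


Comparing ℤ_12 × ℤ_13 and ℤ_156:
gcd(12,13) = 1, so ℤ_12 × ℤ_13 ≅ ℤ_156 (CRT)

Yes, ℤ_12 × ℤ_13 ≅ ℤ_156


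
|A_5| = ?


|A_n| = n!/2 (even permutations)
|A_5| = 5!/2 = 120/2 = 60

|A_5| = 60


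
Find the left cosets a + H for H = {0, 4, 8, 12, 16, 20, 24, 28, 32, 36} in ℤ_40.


H = {0, 4, 8, 12, 16, 20, 24, 28, 32, 36}, |H| = 10
Number of cosets = |G|/|H| = 40/10 = 4
0 + H = {0, 4, 8, 12, 16, 20, 24, 28, 32, 36}
1 + H = {1, 5, 9, 13, 17, 21, 25, 29, 33, 37}
2 + H = {2, 6, 10, 14, 18, 22, 26, 30, 34, 38}
3 + H = {3, 7, 11, 15, 19, 23, 27, 31, 35, 39}

Cosets: 0+H={0,4,8,12,16,20,24,28,32,36}; 1+H={1,5,9,13,17,21,25,29,33,37}; 2+H={2,6,10,14,18,22,26,30,34,38}; 3+H={3,7,11,15,19,23,27,31,35,39}


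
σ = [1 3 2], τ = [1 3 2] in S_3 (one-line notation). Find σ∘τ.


σ∘τ: apply τ first, then σ
1 →τ 1 →σ 1
2 →τ 3 →σ 2
3 →τ 2 →σ 3

σ∘τ = [1 2 3]


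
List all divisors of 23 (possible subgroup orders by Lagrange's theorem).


Lagrange's theorem: |H| divides |G|
|G| = 23
Divisors of 23: 1, 23

Possible subgroup orders: {1, 23}


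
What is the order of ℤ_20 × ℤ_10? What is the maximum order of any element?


|ℤ_20 × ℤ_10| = 20 × 10 = 200
Max element order = lcm(20,10) = 20
Cyclic? No (gcd=10)

|ℤ_20×ℤ_10| = 200, max element order = 20


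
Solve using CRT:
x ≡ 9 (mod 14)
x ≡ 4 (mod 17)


m₁ = 14, m₂ = 17, gcd = 1, so CRT applies. M = m₁·m₂ = 238
Let M₁ = M/m₁ = 17, M₂ = M/m₂ = 14
Find y₁ ≡ M₁⁻¹ (mod m₁): 17⁻¹ ≡ 5 (mod 14)
Find y₂ ≡ M₂⁻¹ (mod m₂): 14⁻¹ ≡ 11 (mod 17)
x = a₁·M₁·y₁ + a₂·M₂·y₂ = 9·17·5 + 4·14·11 = 1381
Reduce mod 238: x ≡ 191
Check: 191 mod 14 = 9 ✓, 191 mod 17 = 4 ✓

x ≡ 191 (mod 238)


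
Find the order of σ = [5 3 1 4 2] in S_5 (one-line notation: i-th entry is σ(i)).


Cycle decomposition: (1 5 2 3)
Cycle lengths: 4
Order = lcm(4) = 4

ord(σ) = 4


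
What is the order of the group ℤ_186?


ℤ_n has n elements.

|ℤ_186| = 186


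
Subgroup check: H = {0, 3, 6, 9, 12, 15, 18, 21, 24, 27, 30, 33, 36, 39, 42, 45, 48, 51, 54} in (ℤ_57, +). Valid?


Subgroup test for H = {0, 3, 6, 9, 12, 15, 18, 21, 24, 27, 30, 33, 36, 39, 42, 45, 48, 51, 54} in (ℤ_57, +):
(1) 0 ∈ H? Yes
(2) Closure: for all a,b ∈ H, (a+b) mod 57 ∈ H? Yes
(3) Inverses: for all a ∈ H, -a mod 57 ∈ H? Yes

Yes, H is a subgroup of ℤ_57


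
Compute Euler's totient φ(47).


Factor n: 47 = 47
φ(n) = n · ∏(1 - 1/p) over distinct primes p | n
φ(47) = 47 · (1 - 1/47) = 46

φ(47) = 46


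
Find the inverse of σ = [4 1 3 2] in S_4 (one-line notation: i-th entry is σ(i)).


To find σ⁻¹, swap domain and range:
σ(1) = 4 → σ⁻¹(4) = 1
σ(2) = 1 → σ⁻¹(1) = 2
σ(3) = 3 → σ⁻¹(3) = 3
σ(4) = 2 → σ⁻¹(2) = 4

σ⁻¹ = [2 4 3 1]
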